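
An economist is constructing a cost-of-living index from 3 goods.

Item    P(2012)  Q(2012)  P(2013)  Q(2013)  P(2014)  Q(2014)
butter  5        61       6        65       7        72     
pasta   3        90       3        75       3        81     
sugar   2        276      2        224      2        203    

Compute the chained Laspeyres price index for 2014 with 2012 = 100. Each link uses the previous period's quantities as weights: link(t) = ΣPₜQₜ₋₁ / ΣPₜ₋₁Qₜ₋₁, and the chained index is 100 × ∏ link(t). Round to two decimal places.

111.86

Link 2012→2013:
ΣP(2013)Q(2012) = 6×61 + 3×90 + 2×276 = 366 + 270 + 552 = 1188
ΣP(2012)Q(2012) = 5×61 + 3×90 + 2×276 = 305 + 270 + 552 = 1127
link = 1188/1127 = 1.054126
Link 2013→2014:
ΣP(2014)Q(2013) = 7×65 + 3×75 + 2×224 = 455 + 225 + 448 = 1128
ΣP(2013)Q(2013) = 6×65 + 3×75 + 2×224 = 390 + 225 + 448 = 1063
link = 1128/1063 = 1.061148
Chained index = 100 × 1.054126 × 1.061148 = 111.8583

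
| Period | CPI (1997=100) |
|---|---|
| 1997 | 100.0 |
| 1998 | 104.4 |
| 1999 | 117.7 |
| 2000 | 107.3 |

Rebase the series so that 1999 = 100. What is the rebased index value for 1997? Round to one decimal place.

85.0

Rebased(1997) = 100.0 / 117.7 × 100 = 84.9618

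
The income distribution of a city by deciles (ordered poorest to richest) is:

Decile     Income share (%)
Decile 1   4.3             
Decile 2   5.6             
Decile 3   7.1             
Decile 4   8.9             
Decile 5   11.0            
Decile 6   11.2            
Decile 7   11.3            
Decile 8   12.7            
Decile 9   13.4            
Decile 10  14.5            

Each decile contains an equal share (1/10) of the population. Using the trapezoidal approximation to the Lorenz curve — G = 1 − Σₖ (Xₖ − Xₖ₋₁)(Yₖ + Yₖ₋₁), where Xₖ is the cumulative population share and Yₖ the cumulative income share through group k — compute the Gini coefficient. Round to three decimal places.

Cumulative income shares Yₖ: 0.0430, 0.0990, 0.1700, 0.2590, 0.3690, 0.4810, 0.5940, 0.7210, 0.8550, 1.0000
Σ (Xₖ−Xₖ₋₁)(Yₖ+Yₖ₋₁) = (1/10)(0.0430+0.0000) + (1/10)(0.0990+0.0430) + (1/10)(0.1700+0.0990) + (1/10)(0.2590+0.1700) + (1/10)(0.3690+0.2590) + (1/10)(0.4810+0.3690) + (1/10)(0.5940+0.4810) + (1/10)(0.7210+0.5940) + (1/10)(0.8550+0.7210) + (1/10)(1.0000+0.8550)
  = 0.0043 + 0.0142 + 0.0269 + 0.0429 + 0.0628 + 0.0850 + 0.1075 + 0.1315 + 0.1576 + 0.1855 = 0.8182
G = 1 − 0.8182 = 0.1818

0.182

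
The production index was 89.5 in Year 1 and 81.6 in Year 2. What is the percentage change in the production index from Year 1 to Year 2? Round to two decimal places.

Change = (81.6 − 89.5) / 89.5 × 100
       = -7.9 / 89.5 × 100 = -8.8268%

-8.83%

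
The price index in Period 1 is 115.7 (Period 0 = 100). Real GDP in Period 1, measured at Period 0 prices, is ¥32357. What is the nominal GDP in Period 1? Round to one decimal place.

Nominal = Real × (Index/100) = 32357 × (115.7/100)
        = 32357 × 1.157 = 37437.0490

37437.0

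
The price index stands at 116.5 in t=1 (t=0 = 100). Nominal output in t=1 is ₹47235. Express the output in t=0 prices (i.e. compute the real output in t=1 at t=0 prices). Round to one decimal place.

40545.1

Real = Nominal ÷ (Index/100) = 47235 ÷ (116.5/100)
     = 47235 ÷ 1.165 = 40545.0644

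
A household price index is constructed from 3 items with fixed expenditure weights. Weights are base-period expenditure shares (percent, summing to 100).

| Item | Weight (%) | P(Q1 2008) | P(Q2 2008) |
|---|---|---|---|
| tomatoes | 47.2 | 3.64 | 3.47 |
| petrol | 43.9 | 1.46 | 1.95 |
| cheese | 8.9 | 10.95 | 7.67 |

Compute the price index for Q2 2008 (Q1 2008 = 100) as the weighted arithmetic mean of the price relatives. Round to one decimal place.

109.9

tomatoes: 47.2 × (3.47/3.64) = 47.2 × 0.953297 = 44.9956
petrol: 43.9 × (1.95/1.46) = 43.9 × 1.335616 = 58.6336
cheese: 8.9 × (7.67/10.95) = 8.9 × 0.700457 = 6.2341
Index = Σ wᵢ·(p₁ᵢ/p₀ᵢ) = 44.9956 + 58.6336 + 6.2341 = 109.8632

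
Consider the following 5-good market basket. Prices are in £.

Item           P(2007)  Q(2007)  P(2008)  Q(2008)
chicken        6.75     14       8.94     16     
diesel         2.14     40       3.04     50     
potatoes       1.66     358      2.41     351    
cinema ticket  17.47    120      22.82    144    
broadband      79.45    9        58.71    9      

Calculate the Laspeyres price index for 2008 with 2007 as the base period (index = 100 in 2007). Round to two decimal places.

122.05

Laspeyres price index uses base-period quantities as weights.
ΣP(2008)·Q(2007) = 8.94×14 + 3.04×40 + 2.41×358 + 22.82×120 + 58.71×9 = 125.16 + 121.6 + 862.78 + 2738.4 + 528.39 = 4376.33
ΣP(2007)·Q(2007) = 6.75×14 + 2.14×40 + 1.66×358 + 17.47×120 + 79.45×9 = 94.5 + 85.6 + 594.28 + 2096.4 + 715.05 = 3585.83
Index = 4376.33 / 3585.83 × 100 = 122.0451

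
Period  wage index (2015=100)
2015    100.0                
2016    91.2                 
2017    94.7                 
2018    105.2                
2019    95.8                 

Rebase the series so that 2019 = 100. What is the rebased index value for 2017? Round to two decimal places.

Rebased(2017) = 94.7 / 95.8 × 100 = 98.8518

98.85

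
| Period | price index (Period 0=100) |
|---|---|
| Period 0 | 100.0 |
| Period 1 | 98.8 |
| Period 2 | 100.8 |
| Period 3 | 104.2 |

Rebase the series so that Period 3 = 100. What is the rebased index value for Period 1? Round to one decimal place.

Rebased(Period 1) = 98.8 / 104.2 × 100 = 94.8177

94.8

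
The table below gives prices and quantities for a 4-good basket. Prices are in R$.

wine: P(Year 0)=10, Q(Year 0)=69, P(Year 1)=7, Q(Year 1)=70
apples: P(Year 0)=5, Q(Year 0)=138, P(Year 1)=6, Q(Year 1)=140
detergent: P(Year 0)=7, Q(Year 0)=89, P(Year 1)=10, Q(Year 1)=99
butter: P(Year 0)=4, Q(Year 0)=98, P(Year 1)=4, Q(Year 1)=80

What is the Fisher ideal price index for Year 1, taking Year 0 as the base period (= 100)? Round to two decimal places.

Laspeyres component (base-period weights):
ΣP(Year 1)Q(Year 0) = 7×69 + 6×138 + 10×89 + 4×98 = 483 + 828 + 890 + 392 = 2593
ΣP(Year 0)Q(Year 0) = 10×69 + 5×138 + 7×89 + 4×98 = 690 + 690 + 623 + 392 = 2395
L = 2593 / 2395 × 100 = 108.2672
Paasche component (current-period weights):
ΣP(Year 1)Q(Year 1) = 7×70 + 6×140 + 10×99 + 4×80 = 490 + 840 + 990 + 320 = 2640
ΣP(Year 0)Q(Year 1) = 10×70 + 5×140 + 7×99 + 4×80 = 700 + 700 + 693 + 320 = 2413
P = 2640 / 2413 × 100 = 109.4074
Fisher = √(L × P) = √(108.2672 × 109.4074) = 108.8358

108.84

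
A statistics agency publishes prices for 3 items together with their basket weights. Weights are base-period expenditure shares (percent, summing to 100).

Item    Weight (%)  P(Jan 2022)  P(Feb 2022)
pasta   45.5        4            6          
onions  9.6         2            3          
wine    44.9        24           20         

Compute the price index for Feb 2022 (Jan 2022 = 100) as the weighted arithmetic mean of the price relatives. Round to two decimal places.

120.07

pasta: 45.5 × (6/4) = 45.5 × 1.500000 = 68.2500
onions: 9.6 × (3/2) = 9.6 × 1.500000 = 14.4000
wine: 44.9 × (20/24) = 44.9 × 0.833333 = 37.4167
Index = Σ wᵢ·(p₁ᵢ/p₀ᵢ) = 68.2500 + 14.4000 + 37.4167 = 120.0667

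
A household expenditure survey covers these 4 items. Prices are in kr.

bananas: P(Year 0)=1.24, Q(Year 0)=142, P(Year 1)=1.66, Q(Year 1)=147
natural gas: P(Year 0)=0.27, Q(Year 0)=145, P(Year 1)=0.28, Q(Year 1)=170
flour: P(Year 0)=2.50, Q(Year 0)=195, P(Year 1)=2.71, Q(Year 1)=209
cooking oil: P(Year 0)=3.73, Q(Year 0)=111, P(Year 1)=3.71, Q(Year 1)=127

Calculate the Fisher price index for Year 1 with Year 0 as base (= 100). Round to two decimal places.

Laspeyres component (base-period weights):
ΣP(Year 1)Q(Year 0) = 1.66×142 + 0.28×145 + 2.71×195 + 3.71×111 = 235.72 + 40.6 + 528.45 + 411.81 = 1216.58
ΣP(Year 0)Q(Year 0) = 1.24×142 + 0.27×145 + 2.50×195 + 3.73×111 = 176.08 + 39.15 + 487.5 + 414.03 = 1116.76
L = 1216.58 / 1116.76 × 100 = 108.9384
Paasche component (current-period weights):
ΣP(Year 1)Q(Year 1) = 1.66×147 + 0.28×170 + 2.71×209 + 3.71×127 = 244.02 + 47.6 + 566.39 + 471.17 = 1329.18
ΣP(Year 0)Q(Year 1) = 1.24×147 + 0.27×170 + 2.50×209 + 3.73×127 = 182.28 + 45.9 + 522.5 + 473.71 = 1224.39
P = 1329.18 / 1224.39 × 100 = 108.5585
Fisher = √(L × P) = √(108.9384 × 108.5585) = 108.7483

108.75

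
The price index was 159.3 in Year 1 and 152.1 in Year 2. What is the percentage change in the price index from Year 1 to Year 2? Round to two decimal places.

-4.52%

Change = (152.1 − 159.3) / 159.3 × 100
       = -7.2 / 159.3 × 100 = -4.5198%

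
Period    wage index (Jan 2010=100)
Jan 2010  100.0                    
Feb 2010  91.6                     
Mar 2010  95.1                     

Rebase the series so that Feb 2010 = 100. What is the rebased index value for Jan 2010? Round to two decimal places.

109.17

Rebased(Jan 2010) = 100.0 / 91.6 × 100 = 109.1703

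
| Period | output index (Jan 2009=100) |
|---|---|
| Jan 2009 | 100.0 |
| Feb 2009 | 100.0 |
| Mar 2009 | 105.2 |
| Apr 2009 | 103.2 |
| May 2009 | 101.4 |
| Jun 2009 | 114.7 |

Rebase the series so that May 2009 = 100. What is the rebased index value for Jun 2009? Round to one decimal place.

Rebased(Jun 2009) = 114.7 / 101.4 × 100 = 113.1164

113.1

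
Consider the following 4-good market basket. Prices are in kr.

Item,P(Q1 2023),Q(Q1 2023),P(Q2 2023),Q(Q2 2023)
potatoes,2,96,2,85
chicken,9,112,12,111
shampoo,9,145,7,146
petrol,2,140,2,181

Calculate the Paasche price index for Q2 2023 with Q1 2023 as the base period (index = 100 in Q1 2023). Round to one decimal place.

Paasche price index uses current-period quantities as weights.
ΣP(Q2 2023)·Q(Q2 2023) = 2×85 + 12×111 + 7×146 + 2×181 = 170 + 1332 + 1022 + 362 = 2886
ΣP(Q1 2023)·Q(Q2 2023) = 2×85 + 9×111 + 9×146 + 2×181 = 170 + 999 + 1314 + 362 = 2845
Index = 2886 / 2845 × 100 = 101.4411

101.4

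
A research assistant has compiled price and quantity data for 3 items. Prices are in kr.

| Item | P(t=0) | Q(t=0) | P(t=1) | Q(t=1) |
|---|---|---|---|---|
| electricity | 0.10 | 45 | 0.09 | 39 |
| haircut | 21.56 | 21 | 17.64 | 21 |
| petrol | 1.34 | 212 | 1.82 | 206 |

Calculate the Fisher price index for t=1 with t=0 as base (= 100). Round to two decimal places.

Laspeyres component (base-period weights):
ΣP(t=1)Q(t=0) = 0.09×45 + 17.64×21 + 1.82×212 = 4.05 + 370.44 + 385.84 = 760.33
ΣP(t=0)Q(t=0) = 0.10×45 + 21.56×21 + 1.34×212 = 4.5 + 452.76 + 284.08 = 741.34
L = 760.33 / 741.34 × 100 = 102.5616
Paasche component (current-period weights):
ΣP(t=1)Q(t=1) = 0.09×39 + 17.64×21 + 1.82×206 = 3.51 + 370.44 + 374.92 = 748.87
ΣP(t=0)Q(t=1) = 0.10×39 + 21.56×21 + 1.34×206 = 3.9 + 452.76 + 276.04 = 732.7
P = 748.87 / 732.7 × 100 = 102.2069
Fisher = √(L × P) = √(102.5616 × 102.2069) = 102.3841

102.38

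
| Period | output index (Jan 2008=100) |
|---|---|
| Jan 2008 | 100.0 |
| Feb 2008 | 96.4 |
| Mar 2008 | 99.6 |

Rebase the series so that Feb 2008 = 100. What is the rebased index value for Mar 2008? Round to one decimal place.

103.3

Rebased(Mar 2008) = 99.6 / 96.4 × 100 = 103.3195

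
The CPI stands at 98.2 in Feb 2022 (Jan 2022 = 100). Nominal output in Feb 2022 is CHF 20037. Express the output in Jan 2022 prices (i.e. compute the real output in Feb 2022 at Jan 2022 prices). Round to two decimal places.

20404.28

Real = Nominal ÷ (Index/100) = 20037 ÷ (98.2/100)
     = 20037 ÷ 0.982 = 20404.2770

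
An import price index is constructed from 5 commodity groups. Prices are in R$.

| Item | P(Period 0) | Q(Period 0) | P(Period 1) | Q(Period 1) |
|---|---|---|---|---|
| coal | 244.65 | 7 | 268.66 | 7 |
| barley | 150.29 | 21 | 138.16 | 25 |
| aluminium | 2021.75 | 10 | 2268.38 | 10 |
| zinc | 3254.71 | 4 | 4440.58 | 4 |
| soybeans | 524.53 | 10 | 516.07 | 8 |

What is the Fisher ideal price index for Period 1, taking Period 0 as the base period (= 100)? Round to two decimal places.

116.28

Laspeyres component (base-period weights):
ΣP(Period 1)Q(Period 0) = 268.66×7 + 138.16×21 + 2268.38×10 + 4440.58×4 + 516.07×10 = 1880.62 + 2901.36 + 22683.8 + 17762.32 + 5160.7 = 50388.8
ΣP(Period 0)Q(Period 0) = 244.65×7 + 150.29×21 + 2021.75×10 + 3254.71×4 + 524.53×10 = 1712.55 + 3156.09 + 20217.5 + 13018.84 + 5245.3 = 43350.28
L = 50388.8 / 43350.28 × 100 = 116.2364
Paasche component (current-period weights):
ΣP(Period 1)Q(Period 1) = 268.66×7 + 138.16×25 + 2268.38×10 + 4440.58×4 + 516.07×8 = 1880.62 + 3454 + 22683.8 + 17762.32 + 4128.56 = 49909.3
ΣP(Period 0)Q(Period 1) = 244.65×7 + 150.29×25 + 2021.75×10 + 3254.71×4 + 524.53×8 = 1712.55 + 3757.25 + 20217.5 + 13018.84 + 4196.24 = 42902.38
P = 49909.3 / 42902.38 × 100 = 116.3322
Fisher = √(L × P) = √(116.2364 × 116.3322) = 116.2843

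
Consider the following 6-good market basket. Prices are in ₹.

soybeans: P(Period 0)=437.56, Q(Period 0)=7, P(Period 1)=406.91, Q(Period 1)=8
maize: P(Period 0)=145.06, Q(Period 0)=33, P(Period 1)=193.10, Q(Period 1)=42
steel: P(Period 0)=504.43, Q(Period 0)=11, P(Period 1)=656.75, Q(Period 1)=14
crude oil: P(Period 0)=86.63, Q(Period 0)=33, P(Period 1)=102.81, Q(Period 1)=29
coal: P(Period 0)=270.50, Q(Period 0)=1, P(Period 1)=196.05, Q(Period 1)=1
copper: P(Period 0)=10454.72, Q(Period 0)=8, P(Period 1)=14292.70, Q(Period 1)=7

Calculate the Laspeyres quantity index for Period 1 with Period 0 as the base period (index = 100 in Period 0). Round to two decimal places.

Laspeyres quantity index uses base-period prices as weights.
ΣP(Period 0)·Q(Period 1) = 437.56×8 + 145.06×42 + 504.43×14 + 86.63×29 + 270.50×1 + 10454.72×7 = 3500.48 + 6092.52 + 7062.02 + 2512.27 + 270.5 + 73183.04 = 92620.83
ΣP(Period 0)·Q(Period 0) = 437.56×7 + 145.06×33 + 504.43×11 + 86.63×33 + 270.50×1 + 10454.72×8 = 3062.92 + 4786.98 + 5548.73 + 2858.79 + 270.5 + 83637.76 = 100165.68
Index = 92620.83 / 100165.68 × 100 = 92.4676

92.47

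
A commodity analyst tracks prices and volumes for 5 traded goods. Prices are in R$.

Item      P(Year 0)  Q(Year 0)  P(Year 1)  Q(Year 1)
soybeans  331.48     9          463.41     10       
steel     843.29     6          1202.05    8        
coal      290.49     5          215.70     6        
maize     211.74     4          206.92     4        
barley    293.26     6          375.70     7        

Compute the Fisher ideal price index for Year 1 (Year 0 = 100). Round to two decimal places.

128.83

Laspeyres component (base-period weights):
ΣP(Year 1)Q(Year 0) = 463.41×9 + 1202.05×6 + 215.70×5 + 206.92×4 + 375.70×6 = 4170.69 + 7212.3 + 1078.5 + 827.68 + 2254.2 = 15543.37
ΣP(Year 0)Q(Year 0) = 331.48×9 + 843.29×6 + 290.49×5 + 211.74×4 + 293.26×6 = 2983.32 + 5059.74 + 1452.45 + 846.96 + 1759.56 = 12102.03
L = 15543.37 / 12102.03 × 100 = 128.4361
Paasche component (current-period weights):
ΣP(Year 1)Q(Year 1) = 463.41×10 + 1202.05×8 + 215.70×6 + 206.92×4 + 375.70×7 = 4634.1 + 9616.4 + 1294.2 + 827.68 + 2629.9 = 19002.28
ΣP(Year 0)Q(Year 1) = 331.48×10 + 843.29×8 + 290.49×6 + 211.74×4 + 293.26×7 = 3314.8 + 6746.32 + 1742.94 + 846.96 + 2052.82 = 14703.84
P = 19002.28 / 14703.84 × 100 = 129.2335
Fisher = √(L × P) = √(128.4361 × 129.2335) = 128.8341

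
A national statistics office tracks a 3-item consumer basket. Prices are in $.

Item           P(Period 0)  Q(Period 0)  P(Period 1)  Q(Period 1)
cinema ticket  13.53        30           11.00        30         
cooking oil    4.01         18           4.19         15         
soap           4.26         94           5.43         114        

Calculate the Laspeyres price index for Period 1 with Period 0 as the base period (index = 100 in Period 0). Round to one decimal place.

104.2

Laspeyres price index uses base-period quantities as weights.
ΣP(Period 1)·Q(Period 0) = 11.00×30 + 4.19×18 + 5.43×94 = 330 + 75.42 + 510.42 = 915.84
ΣP(Period 0)·Q(Period 0) = 13.53×30 + 4.01×18 + 4.26×94 = 405.9 + 72.18 + 400.44 = 878.52
Index = 915.84 / 878.52 × 100 = 104.2481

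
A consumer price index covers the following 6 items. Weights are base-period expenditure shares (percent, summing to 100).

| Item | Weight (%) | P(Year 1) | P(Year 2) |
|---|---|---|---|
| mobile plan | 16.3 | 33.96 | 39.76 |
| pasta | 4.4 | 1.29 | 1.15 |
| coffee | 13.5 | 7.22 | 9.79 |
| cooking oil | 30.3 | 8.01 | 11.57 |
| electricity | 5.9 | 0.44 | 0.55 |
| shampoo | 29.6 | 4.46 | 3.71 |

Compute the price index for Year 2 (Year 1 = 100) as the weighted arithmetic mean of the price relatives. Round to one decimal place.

117.1

mobile plan: 16.3 × (39.76/33.96) = 16.3 × 1.170789 = 19.0839
pasta: 4.4 × (1.15/1.29) = 4.4 × 0.891473 = 3.9225
coffee: 13.5 × (9.79/7.22) = 13.5 × 1.355956 = 18.3054
cooking oil: 30.3 × (11.57/8.01) = 30.3 × 1.444444 = 43.7667
electricity: 5.9 × (0.55/0.44) = 5.9 × 1.250000 = 7.3750
shampoo: 29.6 × (3.71/4.46) = 29.6 × 0.831839 = 24.6224
Index = Σ wᵢ·(p₁ᵢ/p₀ᵢ) = 19.0839 + 3.9225 + 18.3054 + 43.7667 + 7.3750 + 24.6224 = 117.0758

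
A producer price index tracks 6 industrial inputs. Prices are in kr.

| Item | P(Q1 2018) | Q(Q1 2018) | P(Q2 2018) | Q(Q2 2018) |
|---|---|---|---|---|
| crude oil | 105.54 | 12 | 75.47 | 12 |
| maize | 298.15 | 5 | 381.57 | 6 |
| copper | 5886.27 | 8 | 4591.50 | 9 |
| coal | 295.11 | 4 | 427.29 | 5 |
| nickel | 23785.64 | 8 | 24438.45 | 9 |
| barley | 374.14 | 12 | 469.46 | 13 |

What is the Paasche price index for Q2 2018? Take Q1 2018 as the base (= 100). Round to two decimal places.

Paasche price index uses current-period quantities as weights.
ΣP(Q2 2018)·Q(Q2 2018) = 75.47×12 + 381.57×6 + 4591.50×9 + 427.29×5 + 24438.45×9 + 469.46×13 = 905.64 + 2289.42 + 41323.5 + 2136.45 + 219946.05 + 6102.98 = 272704.04
ΣP(Q1 2018)·Q(Q2 2018) = 105.54×12 + 298.15×6 + 5886.27×9 + 295.11×5 + 23785.64×9 + 374.14×13 = 1266.48 + 1788.9 + 52976.43 + 1475.55 + 214070.76 + 4863.82 = 276441.94
Index = 272704.04 / 276441.94 × 100 = 98.6479

98.65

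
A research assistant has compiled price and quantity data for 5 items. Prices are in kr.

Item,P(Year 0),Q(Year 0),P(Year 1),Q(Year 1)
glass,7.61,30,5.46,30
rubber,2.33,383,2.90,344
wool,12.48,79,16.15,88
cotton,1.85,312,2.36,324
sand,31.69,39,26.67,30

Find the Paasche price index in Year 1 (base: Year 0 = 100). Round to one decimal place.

112.8

Paasche price index uses current-period quantities as weights.
ΣP(Year 1)·Q(Year 1) = 5.46×30 + 2.90×344 + 16.15×88 + 2.36×324 + 26.67×30 = 163.8 + 997.6 + 1421.2 + 764.64 + 800.1 = 4147.34
ΣP(Year 0)·Q(Year 1) = 7.61×30 + 2.33×344 + 12.48×88 + 1.85×324 + 31.69×30 = 228.3 + 801.52 + 1098.24 + 599.4 + 950.7 = 3678.16
Index = 4147.34 / 3678.16 × 100 = 112.7558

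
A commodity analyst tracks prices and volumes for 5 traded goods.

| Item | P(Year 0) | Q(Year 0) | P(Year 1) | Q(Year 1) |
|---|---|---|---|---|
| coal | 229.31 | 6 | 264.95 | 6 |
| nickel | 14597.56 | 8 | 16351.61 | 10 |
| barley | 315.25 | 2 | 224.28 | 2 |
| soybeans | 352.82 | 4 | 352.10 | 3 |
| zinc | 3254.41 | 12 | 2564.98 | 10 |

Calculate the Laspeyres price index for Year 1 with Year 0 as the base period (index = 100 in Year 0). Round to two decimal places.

Laspeyres price index uses base-period quantities as weights.
ΣP(Year 1)·Q(Year 0) = 264.95×6 + 16351.61×8 + 224.28×2 + 352.10×4 + 2564.98×12 = 1589.7 + 130812.88 + 448.56 + 1408.4 + 30779.76 = 165039.3
ΣP(Year 0)·Q(Year 0) = 229.31×6 + 14597.56×8 + 315.25×2 + 352.82×4 + 3254.41×12 = 1375.86 + 116780.48 + 630.5 + 1411.28 + 39052.92 = 159251.04
Index = 165039.3 / 159251.04 × 100 = 103.6347

103.63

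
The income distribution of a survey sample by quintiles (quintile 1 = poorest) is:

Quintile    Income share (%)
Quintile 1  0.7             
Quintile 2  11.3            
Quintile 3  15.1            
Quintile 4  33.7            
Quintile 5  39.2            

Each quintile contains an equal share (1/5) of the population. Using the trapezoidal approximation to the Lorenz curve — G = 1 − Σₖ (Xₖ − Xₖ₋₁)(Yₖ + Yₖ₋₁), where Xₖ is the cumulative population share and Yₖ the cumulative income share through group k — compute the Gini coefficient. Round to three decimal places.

Cumulative income shares Yₖ: 0.0070, 0.1200, 0.2710, 0.6080, 1.0000
Σ (Xₖ−Xₖ₋₁)(Yₖ+Yₖ₋₁) = (1/5)(0.0070+0.0000) + (1/5)(0.1200+0.0070) + (1/5)(0.2710+0.1200) + (1/5)(0.6080+0.2710) + (1/5)(1.0000+0.6080)
  = 0.0014 + 0.0254 + 0.0782 + 0.1758 + 0.3216 = 0.6024
G = 1 − 0.6024 = 0.3976

0.398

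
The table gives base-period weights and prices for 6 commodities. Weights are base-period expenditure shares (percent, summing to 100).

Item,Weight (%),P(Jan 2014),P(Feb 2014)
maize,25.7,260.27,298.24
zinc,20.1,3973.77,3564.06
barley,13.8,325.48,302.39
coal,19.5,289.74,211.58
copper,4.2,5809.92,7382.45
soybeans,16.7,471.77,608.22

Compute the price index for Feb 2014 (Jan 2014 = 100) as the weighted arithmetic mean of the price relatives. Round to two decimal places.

101.40

maize: 25.7 × (298.24/260.27) = 25.7 × 1.145887 = 29.4493
zinc: 20.1 × (3564.06/3973.77) = 20.1 × 0.896896 = 18.0276
barley: 13.8 × (302.39/325.48) = 13.8 × 0.929059 = 12.8210
coal: 19.5 × (211.58/289.74) = 19.5 × 0.730241 = 14.2397
copper: 4.2 × (7382.45/5809.92) = 4.2 × 1.270663 = 5.3368
soybeans: 16.7 × (608.22/471.77) = 16.7 × 1.289230 = 21.5301
Index = Σ wᵢ·(p₁ᵢ/p₀ᵢ) = 29.4493 + 18.0276 + 12.8210 + 14.2397 + 5.3368 + 21.5301 = 101.4045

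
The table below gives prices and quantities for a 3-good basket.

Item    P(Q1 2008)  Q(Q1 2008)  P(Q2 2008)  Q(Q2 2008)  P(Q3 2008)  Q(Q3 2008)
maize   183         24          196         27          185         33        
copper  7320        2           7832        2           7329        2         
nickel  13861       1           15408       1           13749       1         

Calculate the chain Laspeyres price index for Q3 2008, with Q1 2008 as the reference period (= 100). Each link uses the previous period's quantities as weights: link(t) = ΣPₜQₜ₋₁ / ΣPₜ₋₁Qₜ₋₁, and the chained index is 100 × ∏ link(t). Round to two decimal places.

Link Q1 2008→Q2 2008:
ΣP(Q2 2008)Q(Q1 2008) = 196×24 + 7832×2 + 15408×1 = 4704 + 15664 + 15408 = 35776
ΣP(Q1 2008)Q(Q1 2008) = 183×24 + 7320×2 + 13861×1 = 4392 + 14640 + 13861 = 32893
link = 35776/32893 = 1.087648
Link Q2 2008→Q3 2008:
ΣP(Q3 2008)Q(Q2 2008) = 185×27 + 7329×2 + 13749×1 = 4995 + 14658 + 13749 = 33402
ΣP(Q2 2008)Q(Q2 2008) = 196×27 + 7832×2 + 15408×1 = 5292 + 15664 + 15408 = 36364
link = 33402/36364 = 0.918546
Chained index = 100 × 1.087648 × 0.918546 = 99.9054

99.91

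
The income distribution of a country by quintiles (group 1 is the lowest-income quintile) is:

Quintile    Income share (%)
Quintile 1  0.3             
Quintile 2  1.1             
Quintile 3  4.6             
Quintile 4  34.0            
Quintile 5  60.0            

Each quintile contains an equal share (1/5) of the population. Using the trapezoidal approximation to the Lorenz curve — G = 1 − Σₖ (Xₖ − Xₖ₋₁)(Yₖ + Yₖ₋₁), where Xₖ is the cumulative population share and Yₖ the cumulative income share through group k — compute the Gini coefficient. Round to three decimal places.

0.609

Cumulative income shares Yₖ: 0.0030, 0.0140, 0.0600, 0.4000, 1.0000
Σ (Xₖ−Xₖ₋₁)(Yₖ+Yₖ₋₁) = (1/5)(0.0030+0.0000) + (1/5)(0.0140+0.0030) + (1/5)(0.0600+0.0140) + (1/5)(0.4000+0.0600) + (1/5)(1.0000+0.4000)
  = 0.0006 + 0.0034 + 0.0148 + 0.0920 + 0.2800 = 0.3908
G = 1 − 0.3908 = 0.6092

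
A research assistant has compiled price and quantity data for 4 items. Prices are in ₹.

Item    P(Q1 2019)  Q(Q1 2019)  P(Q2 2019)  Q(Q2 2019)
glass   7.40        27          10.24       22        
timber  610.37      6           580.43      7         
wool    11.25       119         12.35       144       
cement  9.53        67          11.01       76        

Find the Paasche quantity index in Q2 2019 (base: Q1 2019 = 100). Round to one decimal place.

Paasche quantity index uses current-period prices as weights.
ΣP(Q2 2019)·Q(Q2 2019) = 10.24×22 + 580.43×7 + 12.35×144 + 11.01×76 = 225.28 + 4063.01 + 1778.4 + 836.76 = 6903.45
ΣP(Q2 2019)·Q(Q1 2019) = 10.24×27 + 580.43×6 + 12.35×119 + 11.01×67 = 276.48 + 3482.58 + 1469.65 + 737.67 = 5966.38
Index = 6903.45 / 5966.38 × 100 = 115.7058

115.7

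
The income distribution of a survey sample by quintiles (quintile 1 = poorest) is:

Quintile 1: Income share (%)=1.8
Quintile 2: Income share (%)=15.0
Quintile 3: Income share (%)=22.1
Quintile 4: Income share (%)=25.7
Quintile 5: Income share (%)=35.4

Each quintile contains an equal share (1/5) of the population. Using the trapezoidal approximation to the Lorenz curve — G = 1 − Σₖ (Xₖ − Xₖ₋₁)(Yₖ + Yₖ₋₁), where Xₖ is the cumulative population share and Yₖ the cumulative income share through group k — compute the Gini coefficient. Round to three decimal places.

0.312

Cumulative income shares Yₖ: 0.0180, 0.1680, 0.3890, 0.6460, 1.0000
Σ (Xₖ−Xₖ₋₁)(Yₖ+Yₖ₋₁) = (1/5)(0.0180+0.0000) + (1/5)(0.1680+0.0180) + (1/5)(0.3890+0.1680) + (1/5)(0.6460+0.3890) + (1/5)(1.0000+0.6460)
  = 0.0036 + 0.0372 + 0.1114 + 0.2070 + 0.3292 = 0.6884
G = 1 − 0.6884 = 0.3116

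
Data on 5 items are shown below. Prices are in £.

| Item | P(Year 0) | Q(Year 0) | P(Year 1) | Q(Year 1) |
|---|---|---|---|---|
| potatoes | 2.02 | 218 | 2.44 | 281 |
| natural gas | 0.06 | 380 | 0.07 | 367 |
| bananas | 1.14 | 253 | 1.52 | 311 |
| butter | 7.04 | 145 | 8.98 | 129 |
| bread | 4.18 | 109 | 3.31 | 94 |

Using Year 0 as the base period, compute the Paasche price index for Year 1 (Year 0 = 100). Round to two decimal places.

118.19

Paasche price index uses current-period quantities as weights.
ΣP(Year 1)·Q(Year 1) = 2.44×281 + 0.07×367 + 1.52×311 + 8.98×129 + 3.31×94 = 685.64 + 25.69 + 472.72 + 1158.42 + 311.14 = 2653.61
ΣP(Year 0)·Q(Year 1) = 2.02×281 + 0.06×367 + 1.14×311 + 7.04×129 + 4.18×94 = 567.62 + 22.02 + 354.54 + 908.16 + 392.92 = 2245.26
Index = 2653.61 / 2245.26 × 100 = 118.1872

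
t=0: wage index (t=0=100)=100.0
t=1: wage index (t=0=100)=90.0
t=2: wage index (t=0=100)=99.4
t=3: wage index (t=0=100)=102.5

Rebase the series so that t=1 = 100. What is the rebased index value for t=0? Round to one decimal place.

111.1

Rebased(t=0) = 100.0 / 90.0 × 100 = 111.1111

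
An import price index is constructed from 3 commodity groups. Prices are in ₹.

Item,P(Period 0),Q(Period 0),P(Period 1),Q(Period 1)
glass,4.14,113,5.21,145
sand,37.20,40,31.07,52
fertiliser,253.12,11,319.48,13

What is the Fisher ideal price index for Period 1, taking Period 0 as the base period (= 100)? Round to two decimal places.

Laspeyres component (base-period weights):
ΣP(Period 1)Q(Period 0) = 5.21×113 + 31.07×40 + 319.48×11 = 588.73 + 1242.8 + 3514.28 = 5345.81
ΣP(Period 0)Q(Period 0) = 4.14×113 + 37.20×40 + 253.12×11 = 467.82 + 1488 + 2784.32 = 4740.14
L = 5345.81 / 4740.14 × 100 = 112.7775
Paasche component (current-period weights):
ΣP(Period 1)Q(Period 1) = 5.21×145 + 31.07×52 + 319.48×13 = 755.45 + 1615.64 + 4153.24 = 6524.33
ΣP(Period 0)Q(Period 1) = 4.14×145 + 37.20×52 + 253.12×13 = 600.3 + 1934.4 + 3290.56 = 5825.26
P = 6524.33 / 5825.26 × 100 = 112.0007
Fisher = √(L × P) = √(112.7775 × 112.0007) = 112.3884

112.39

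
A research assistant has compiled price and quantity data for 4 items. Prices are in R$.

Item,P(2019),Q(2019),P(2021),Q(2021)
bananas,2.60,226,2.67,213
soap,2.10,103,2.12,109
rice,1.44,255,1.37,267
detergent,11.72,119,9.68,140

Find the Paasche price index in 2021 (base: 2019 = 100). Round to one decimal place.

Paasche price index uses current-period quantities as weights.
ΣP(2021)·Q(2021) = 2.67×213 + 2.12×109 + 1.37×267 + 9.68×140 = 568.71 + 231.08 + 365.79 + 1355.2 = 2520.78
ΣP(2019)·Q(2021) = 2.60×213 + 2.10×109 + 1.44×267 + 11.72×140 = 553.8 + 228.9 + 384.48 + 1640.8 = 2807.98
Index = 2520.78 / 2807.98 × 100 = 89.7720

89.8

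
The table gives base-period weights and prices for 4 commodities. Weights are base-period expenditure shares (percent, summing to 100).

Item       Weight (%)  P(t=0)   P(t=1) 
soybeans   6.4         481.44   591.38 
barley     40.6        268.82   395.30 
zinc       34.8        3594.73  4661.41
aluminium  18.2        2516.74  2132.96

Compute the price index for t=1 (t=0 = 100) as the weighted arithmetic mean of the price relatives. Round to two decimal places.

128.11

soybeans: 6.4 × (591.38/481.44) = 6.4 × 1.228357 = 7.8615
barley: 40.6 × (395.30/268.82) = 40.6 × 1.470501 = 59.7023
zinc: 34.8 × (4661.41/3594.73) = 34.8 × 1.296734 = 45.1264
aluminium: 18.2 × (2132.96/2516.74) = 18.2 × 0.847509 = 15.4247
Index = Σ wᵢ·(p₁ᵢ/p₀ᵢ) = 7.8615 + 59.7023 + 45.1264 + 15.4247 = 128.1148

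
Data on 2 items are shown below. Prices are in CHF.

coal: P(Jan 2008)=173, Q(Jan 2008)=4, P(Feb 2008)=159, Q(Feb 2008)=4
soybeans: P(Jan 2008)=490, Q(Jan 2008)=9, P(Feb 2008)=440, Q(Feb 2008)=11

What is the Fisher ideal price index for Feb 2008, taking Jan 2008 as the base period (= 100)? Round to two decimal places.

90.06

Laspeyres component (base-period weights):
ΣP(Feb 2008)Q(Jan 2008) = 159×4 + 440×9 = 636 + 3960 = 4596
ΣP(Jan 2008)Q(Jan 2008) = 173×4 + 490×9 = 692 + 4410 = 5102
L = 4596 / 5102 × 100 = 90.0823
Paasche component (current-period weights):
ΣP(Feb 2008)Q(Feb 2008) = 159×4 + 440×11 = 636 + 4840 = 5476
ΣP(Jan 2008)Q(Feb 2008) = 173×4 + 490×11 = 692 + 5390 = 6082
P = 5476 / 6082 × 100 = 90.0362
Fisher = √(L × P) = √(90.0823 × 90.0362) = 90.0592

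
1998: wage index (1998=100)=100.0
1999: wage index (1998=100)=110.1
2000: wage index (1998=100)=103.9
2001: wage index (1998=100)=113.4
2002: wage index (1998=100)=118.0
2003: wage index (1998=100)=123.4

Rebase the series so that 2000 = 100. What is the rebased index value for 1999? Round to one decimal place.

106.0

Rebased(1999) = 110.1 / 103.9 × 100 = 105.9673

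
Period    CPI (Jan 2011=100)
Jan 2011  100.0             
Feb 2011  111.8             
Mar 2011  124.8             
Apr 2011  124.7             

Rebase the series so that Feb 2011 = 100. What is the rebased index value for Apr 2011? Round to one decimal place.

111.5

Rebased(Apr 2011) = 124.7 / 111.8 × 100 = 111.5385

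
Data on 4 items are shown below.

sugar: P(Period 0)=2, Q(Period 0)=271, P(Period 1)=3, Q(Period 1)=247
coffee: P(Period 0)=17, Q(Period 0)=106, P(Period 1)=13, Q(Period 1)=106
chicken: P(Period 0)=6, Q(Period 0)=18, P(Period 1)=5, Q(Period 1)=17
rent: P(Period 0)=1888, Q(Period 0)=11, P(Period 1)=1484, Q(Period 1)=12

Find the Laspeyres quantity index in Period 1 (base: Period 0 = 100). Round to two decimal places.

Laspeyres quantity index uses base-period prices as weights.
ΣP(Period 0)·Q(Period 1) = 2×247 + 17×106 + 6×17 + 1888×12 = 494 + 1802 + 102 + 22656 = 25054
ΣP(Period 0)·Q(Period 0) = 2×271 + 17×106 + 6×18 + 1888×11 = 542 + 1802 + 108 + 20768 = 23220
Index = 25054 / 23220 × 100 = 107.8984

107.90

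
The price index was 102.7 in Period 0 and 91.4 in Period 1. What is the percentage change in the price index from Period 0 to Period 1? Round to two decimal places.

-11.00%

Change = (91.4 − 102.7) / 102.7 × 100
       = -11.3 / 102.7 × 100 = -11.0029%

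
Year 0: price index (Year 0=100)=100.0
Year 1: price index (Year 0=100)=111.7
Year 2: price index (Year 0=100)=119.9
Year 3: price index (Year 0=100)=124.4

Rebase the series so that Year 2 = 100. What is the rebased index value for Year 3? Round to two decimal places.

103.75

Rebased(Year 3) = 124.4 / 119.9 × 100 = 103.7531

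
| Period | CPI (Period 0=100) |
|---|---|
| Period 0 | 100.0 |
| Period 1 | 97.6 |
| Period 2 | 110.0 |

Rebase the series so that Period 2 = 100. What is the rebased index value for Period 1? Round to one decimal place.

Rebased(Period 1) = 97.6 / 110.0 × 100 = 88.7273

88.7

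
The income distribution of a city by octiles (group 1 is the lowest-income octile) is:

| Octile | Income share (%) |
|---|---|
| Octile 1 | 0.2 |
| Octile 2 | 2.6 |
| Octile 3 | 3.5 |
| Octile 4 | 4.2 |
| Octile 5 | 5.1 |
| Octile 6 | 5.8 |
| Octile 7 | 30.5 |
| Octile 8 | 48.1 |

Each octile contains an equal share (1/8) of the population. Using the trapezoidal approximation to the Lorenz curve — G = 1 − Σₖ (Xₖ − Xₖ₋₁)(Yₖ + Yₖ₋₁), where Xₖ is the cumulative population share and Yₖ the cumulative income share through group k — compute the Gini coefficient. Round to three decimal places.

Cumulative income shares Yₖ: 0.0020, 0.0280, 0.0630, 0.1050, 0.1560, 0.2140, 0.5190, 1.0000
Σ (Xₖ−Xₖ₋₁)(Yₖ+Yₖ₋₁) = (1/8)(0.0020+0.0000) + (1/8)(0.0280+0.0020) + (1/8)(0.0630+0.0280) + (1/8)(0.1050+0.0630) + (1/8)(0.1560+0.1050) + (1/8)(0.2140+0.1560) + (1/8)(0.5190+0.2140) + (1/8)(1.0000+0.5190)
  = 0.0003 + 0.0038 + 0.0114 + 0.0210 + 0.0326 + 0.0462 + 0.0916 + 0.1899 = 0.3967
G = 1 − 0.3967 = 0.6033

0.603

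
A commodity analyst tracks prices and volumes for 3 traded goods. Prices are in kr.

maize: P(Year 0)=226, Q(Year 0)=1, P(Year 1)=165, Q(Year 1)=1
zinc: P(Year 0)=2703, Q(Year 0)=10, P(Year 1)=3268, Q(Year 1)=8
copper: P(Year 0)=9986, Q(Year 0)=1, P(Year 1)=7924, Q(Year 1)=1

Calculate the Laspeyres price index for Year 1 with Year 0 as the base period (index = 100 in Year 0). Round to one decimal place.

Laspeyres price index uses base-period quantities as weights.
ΣP(Year 1)·Q(Year 0) = 165×1 + 3268×10 + 7924×1 = 165 + 32680 + 7924 = 40769
ΣP(Year 0)·Q(Year 0) = 226×1 + 2703×10 + 9986×1 = 226 + 27030 + 9986 = 37242
Index = 40769 / 37242 × 100 = 109.4705

109.5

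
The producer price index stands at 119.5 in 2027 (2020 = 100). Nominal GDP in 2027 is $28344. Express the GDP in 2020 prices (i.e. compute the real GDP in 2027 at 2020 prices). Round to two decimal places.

Real = Nominal ÷ (Index/100) = 28344 ÷ (119.5/100)
     = 28344 ÷ 1.195 = 23718.8285

23718.83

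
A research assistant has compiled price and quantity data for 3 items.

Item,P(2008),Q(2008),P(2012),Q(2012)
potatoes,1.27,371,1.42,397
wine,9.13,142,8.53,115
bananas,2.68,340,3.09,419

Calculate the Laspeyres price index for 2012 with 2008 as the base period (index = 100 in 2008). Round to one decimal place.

104.1

Laspeyres price index uses base-period quantities as weights.
ΣP(2012)·Q(2008) = 1.42×371 + 8.53×142 + 3.09×340 = 526.82 + 1211.26 + 1050.6 = 2788.68
ΣP(2008)·Q(2008) = 1.27×371 + 9.13×142 + 2.68×340 = 471.17 + 1296.46 + 911.2 = 2678.83
Index = 2788.68 / 2678.83 × 100 = 104.1007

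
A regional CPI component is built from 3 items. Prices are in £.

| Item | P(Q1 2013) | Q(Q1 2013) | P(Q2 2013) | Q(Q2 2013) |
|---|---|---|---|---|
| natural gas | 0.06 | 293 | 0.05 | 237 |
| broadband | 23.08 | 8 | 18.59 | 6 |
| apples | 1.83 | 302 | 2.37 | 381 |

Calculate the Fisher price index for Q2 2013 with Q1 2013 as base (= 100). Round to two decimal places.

Laspeyres component (base-period weights):
ΣP(Q2 2013)Q(Q1 2013) = 0.05×293 + 18.59×8 + 2.37×302 = 14.65 + 148.72 + 715.74 = 879.11
ΣP(Q1 2013)Q(Q1 2013) = 0.06×293 + 23.08×8 + 1.83×302 = 17.58 + 184.64 + 552.66 = 754.88
L = 879.11 / 754.88 × 100 = 116.4569
Paasche component (current-period weights):
ΣP(Q2 2013)Q(Q2 2013) = 0.05×237 + 18.59×6 + 2.37×381 = 11.85 + 111.54 + 902.97 = 1026.36
ΣP(Q1 2013)Q(Q2 2013) = 0.06×237 + 23.08×6 + 1.83×381 = 14.22 + 138.48 + 697.23 = 849.93
P = 1026.36 / 849.93 × 100 = 120.7582
Fisher = √(L × P) = √(116.4569 × 120.7582) = 118.5881

118.59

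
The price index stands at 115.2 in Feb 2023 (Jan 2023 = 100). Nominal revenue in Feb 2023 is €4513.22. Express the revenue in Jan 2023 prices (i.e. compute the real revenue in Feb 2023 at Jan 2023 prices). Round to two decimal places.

3917.73

Real = Nominal ÷ (Index/100) = 4513.22 ÷ (115.2/100)
     = 4513.22 ÷ 1.152 = 3917.7257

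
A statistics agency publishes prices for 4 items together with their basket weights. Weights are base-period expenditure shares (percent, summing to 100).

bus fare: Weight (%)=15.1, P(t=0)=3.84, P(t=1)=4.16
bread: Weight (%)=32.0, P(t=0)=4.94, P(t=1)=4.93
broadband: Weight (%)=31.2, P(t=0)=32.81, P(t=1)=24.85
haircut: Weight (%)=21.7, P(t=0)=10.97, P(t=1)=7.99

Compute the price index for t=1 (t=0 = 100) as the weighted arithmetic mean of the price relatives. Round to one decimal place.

bus fare: 15.1 × (4.16/3.84) = 15.1 × 1.083333 = 16.3583
bread: 32.0 × (4.93/4.94) = 32.0 × 0.997976 = 31.9352
broadband: 31.2 × (24.85/32.81) = 31.2 × 0.757391 = 23.6306
haircut: 21.7 × (7.99/10.97) = 21.7 × 0.728350 = 15.8052
Index = Σ wᵢ·(p₁ᵢ/p₀ᵢ) = 16.3583 + 31.9352 + 23.6306 + 15.8052 = 87.7294

87.7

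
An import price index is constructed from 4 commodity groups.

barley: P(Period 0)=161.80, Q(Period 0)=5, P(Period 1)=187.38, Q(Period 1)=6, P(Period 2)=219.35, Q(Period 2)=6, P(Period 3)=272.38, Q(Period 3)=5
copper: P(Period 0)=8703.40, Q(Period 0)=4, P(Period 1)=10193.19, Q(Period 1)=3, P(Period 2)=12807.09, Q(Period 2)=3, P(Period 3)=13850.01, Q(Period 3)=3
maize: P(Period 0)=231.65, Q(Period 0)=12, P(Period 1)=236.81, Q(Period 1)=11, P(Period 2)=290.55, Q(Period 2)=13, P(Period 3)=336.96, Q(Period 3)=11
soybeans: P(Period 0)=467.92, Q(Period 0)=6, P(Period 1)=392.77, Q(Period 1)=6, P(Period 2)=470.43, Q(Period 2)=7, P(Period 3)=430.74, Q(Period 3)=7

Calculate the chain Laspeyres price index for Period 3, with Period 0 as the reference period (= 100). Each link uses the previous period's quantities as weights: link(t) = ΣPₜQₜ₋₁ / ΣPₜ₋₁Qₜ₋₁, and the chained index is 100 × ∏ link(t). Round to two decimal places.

153.50

Link Period 0→Period 1:
ΣP(Period 1)Q(Period 0) = 187.38×5 + 10193.19×4 + 236.81×12 + 392.77×6 = 936.9 + 40772.76 + 2841.72 + 2356.62 = 46908
ΣP(Period 0)Q(Period 0) = 161.80×5 + 8703.40×4 + 231.65×12 + 467.92×6 = 809 + 34813.6 + 2779.8 + 2807.52 = 41209.92
link = 46908/41209.92 = 1.138270
Link Period 1→Period 2:
ΣP(Period 2)Q(Period 1) = 219.35×6 + 12807.09×3 + 290.55×11 + 470.43×6 = 1316.1 + 38421.27 + 3196.05 + 2822.58 = 45756
ΣP(Period 1)Q(Period 1) = 187.38×6 + 10193.19×3 + 236.81×11 + 392.77×6 = 1124.28 + 30579.57 + 2604.91 + 2356.62 = 36665.38
link = 45756/36665.38 = 1.247935
Link Period 2→Period 3:
ΣP(Period 3)Q(Period 2) = 272.38×6 + 13850.01×3 + 336.96×13 + 430.74×7 = 1634.28 + 41550.03 + 4380.48 + 3015.18 = 50579.97
ΣP(Period 2)Q(Period 2) = 219.35×6 + 12807.09×3 + 290.55×13 + 470.43×7 = 1316.1 + 38421.27 + 3777.15 + 3293.01 = 46807.53
link = 50579.97/46807.53 = 1.080595
Chained index = 100 × 1.138270 × 1.247935 × 1.080595 = 153.4970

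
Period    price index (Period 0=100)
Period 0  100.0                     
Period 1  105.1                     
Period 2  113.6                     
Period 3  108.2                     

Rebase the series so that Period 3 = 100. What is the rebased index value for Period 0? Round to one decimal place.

92.4

Rebased(Period 0) = 100.0 / 108.2 × 100 = 92.4214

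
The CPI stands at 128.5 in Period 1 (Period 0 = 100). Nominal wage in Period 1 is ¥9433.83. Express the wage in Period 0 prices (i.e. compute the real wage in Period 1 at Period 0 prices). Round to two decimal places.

Real = Nominal ÷ (Index/100) = 9433.83 ÷ (128.5/100)
     = 9433.83 ÷ 1.285 = 7341.5019

7341.50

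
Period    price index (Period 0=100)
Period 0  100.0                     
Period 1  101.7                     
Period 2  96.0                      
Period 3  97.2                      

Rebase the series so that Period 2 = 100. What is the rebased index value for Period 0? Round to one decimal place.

Rebased(Period 0) = 100.0 / 96.0 × 100 = 104.1667

104.2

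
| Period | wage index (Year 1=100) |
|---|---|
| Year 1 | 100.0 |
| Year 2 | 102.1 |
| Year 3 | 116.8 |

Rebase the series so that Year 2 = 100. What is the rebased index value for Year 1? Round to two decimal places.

97.94

Rebased(Year 1) = 100.0 / 102.1 × 100 = 97.9432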